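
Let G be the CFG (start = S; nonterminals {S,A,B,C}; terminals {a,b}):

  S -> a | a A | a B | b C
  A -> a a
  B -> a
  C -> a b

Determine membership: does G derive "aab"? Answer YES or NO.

Convert to CNF:
  S -> T0 A | T0 B | T1 C | a
  A -> T0 T0
  B -> a
  C -> T0 T1
  T0 -> a
  T1 -> b

CYK fill:
  T[0,0] 'a' = {B,S,T0}  orig:{B,S}
  T[1,1] 'a' = {B,S,T0}  orig:{B,S}
  T[2,2] 'b' = {T1}  orig:{}
  T[0,1] 'aa' = {A,S}
  T[1,2] 'ab' = {C}
  T[0,2] 'aab' = ∅

S ∉ T[0,2] ⇒ NO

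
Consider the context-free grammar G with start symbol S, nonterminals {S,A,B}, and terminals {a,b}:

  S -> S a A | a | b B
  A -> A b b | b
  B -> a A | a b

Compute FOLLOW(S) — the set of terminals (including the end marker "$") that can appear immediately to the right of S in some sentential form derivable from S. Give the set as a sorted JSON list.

FIRST sets, iterate to fixpoint:
round 1:
  A via A→b: +{b}
  B via B→a A: +{a}
  S via S→a: +{a}
  S via S→b B: +{b}
  S: {a,b}  A: {b}  B: {a}
round 2: — fixpoint
  S: {a,b}  A: {b}  B: {a}

FOLLOW iteration:
FOLLOW(S) := {$}
pass 1:
  A→A b b: FOLLOW(A) ⊇ FIRST(b) = {b}; new: +{b}
  S→S a A: FOLLOW(S) ⊇ FIRST(a) = {a}; new: +{a}
  S→S a A: FOLLOW(A) ⊇ FOLLOW(S) ⊇ {$,a}; new: +{$,a}
  S→b B: FOLLOW(B) ⊇ FOLLOW(S) ⊇ {$,a}; new: +{$,a}
  S: {$,a}  A: {$,a,b}  B: {$,a}
pass 2: (stable)
  S: {$,a}  A: {$,a,b}  B: {$,a}

FOLLOW(S) = ["$", "a"]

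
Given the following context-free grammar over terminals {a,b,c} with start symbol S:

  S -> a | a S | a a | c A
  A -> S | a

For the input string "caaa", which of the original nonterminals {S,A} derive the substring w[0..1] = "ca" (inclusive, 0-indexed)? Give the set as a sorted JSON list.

CNF form of G:
  S -> T0 S | T0 T0 | T1 A | a
  A -> T0 S | T0 T0 | T1 A | a
  T0 -> a
  T1 -> c

CYK fill (cells [i..j] with 0 ≤ i ≤ j ≤ 1 only):
  [0..0]={T1}  "c"  orig:{}
  [1..1]={A,S,T0}  "a"  orig:{A,S}
  [0..1]={A,S}  "ca"

Original NTs in T[0,1] deriving "ca": ["A", "S"]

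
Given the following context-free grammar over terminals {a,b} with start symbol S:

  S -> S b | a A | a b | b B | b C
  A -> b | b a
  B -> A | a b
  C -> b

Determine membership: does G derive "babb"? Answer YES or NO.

Convert to CNF:
  S -> S T0 | T0 B | T0 C | T1 A | T1 T0
  A -> T0 T1 | b
  B -> T0 T1 | T1 T0 | b
  C -> b
  T0 -> b
  T1 -> a

CYK table (by increasing span):
  T[0,0] 'b' = {A,B,C,T0}  orig:{A,B,C}
  T[1,1] 'a' = {T1}  orig:{}
  T[2,2] 'b' = {A,B,C,T0}  orig:{A,B,C}
  T[3,3] 'b' = {A,B,C,T0}  orig:{A,B,C}
  T[0,1] 'ba' = {A,B}
  T[1,2] 'ab' = {B,S}
  T[2,3] 'bb' = {S}
  T[0,2] 'bab' = {S}
  T[1,3] 'abb' = {S}
  T[0,3] 'babb' = {S}

S ∈ T[0,3] ⇒ YES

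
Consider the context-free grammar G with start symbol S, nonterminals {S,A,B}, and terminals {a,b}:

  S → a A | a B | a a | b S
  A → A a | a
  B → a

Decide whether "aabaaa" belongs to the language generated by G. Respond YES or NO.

CNF form of G:
  S -> T0 A | T0 B | T0 T0 | T1 S
  A -> A T0 | a
  B -> a
  T0 -> a
  T1 -> b

CYK table (by increasing span):
  cell(0,0) a: {A,B,T0}  orig:{A,B}
  cell(1,1) a: {A,B,T0}  orig:{A,B}
  cell(2,2) b: {T1}  orig:{}
  cell(3,3) a: {A,B,T0}  orig:{A,B}
  cell(4,4) a: {A,B,T0}  orig:{A,B}
  cell(5,5) a: {A,B,T0}  orig:{A,B}
  cell(0,1) aa: {A,S}
  cell(1,2) ab: ∅
  cell(2,3) ba: ∅
  cell(3,4) aa: {A,S}
  cell(4,5) aa: {A,S}
  cell(0,2) aab: ∅
  cell(1,3) aba: ∅
  cell(2,4) baa: {S}
  cell(3,5) aaa: {A,S}
  cell(0,3) aaba: ∅
  cell(1,4) abaa: ∅
  cell(2,5) baaa: {S}
  cell(0,4) aabaa: ∅
  cell(1,5) abaaa: ∅
  cell(0,5) aabaaa: ∅

S ∉ T[0,5] ⇒ NO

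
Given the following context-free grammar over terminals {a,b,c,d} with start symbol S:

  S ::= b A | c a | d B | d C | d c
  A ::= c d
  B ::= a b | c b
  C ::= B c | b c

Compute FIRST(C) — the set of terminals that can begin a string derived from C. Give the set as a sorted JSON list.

FIRST sets, iterate to fixpoint:
[1]
  A via A→c d: +{c}
  B via B→a b: +{a}
  B via B→c b: +{c}
  C via C→B c: +{a,c}
  C via C→b c: +{b}
  S via S→b A: +{b}
  S via S→c a: +{c}
  S via S→d B: +{d}
  FIRST[S]={b,c,d}  FIRST[A]={c}  FIRST[B]={a,c}  FIRST[C]={a,b,c}
[2] — fixpoint
  FIRST[S]={b,c,d}  FIRST[A]={c}  FIRST[B]={a,c}  FIRST[C]={a,b,c}

FIRST(C) = ["a", "b", "c"]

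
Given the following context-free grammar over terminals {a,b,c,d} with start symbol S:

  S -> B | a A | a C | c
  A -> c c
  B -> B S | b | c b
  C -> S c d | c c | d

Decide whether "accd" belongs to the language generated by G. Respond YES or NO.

Convert to CNF:
  S -> B S | T0 T1 | T3 A | T3 C | b | c
  A -> T0 T0
  B -> B S | T0 T1 | b
  C -> S X4 | T0 T0 | d
  T0 -> c
  T1 -> b
  T2 -> d
  T3 -> a
  X4 -> T0 T2

CYK fill:
  cell(0,0) a: {T3}  orig:{}
  cell(1,1) c: {S,T0}  orig:{S}
  cell(2,2) c: {S,T0}  orig:{S}
  cell(3,3) d: {C,T2}  orig:{C}
  cell(0,1) ac: ∅
  cell(1,2) cc: {A,C}
  cell(2,3) cd: {X4}  orig:{}
  cell(0,2) acc: {S}
  cell(1,3) ccd: {C}
  cell(0,3) accd: {S}

S ∈ T[0,3] ⇒ YES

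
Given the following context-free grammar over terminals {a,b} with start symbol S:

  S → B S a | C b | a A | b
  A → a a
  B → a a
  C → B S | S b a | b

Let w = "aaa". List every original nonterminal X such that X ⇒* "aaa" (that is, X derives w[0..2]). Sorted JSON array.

CNF form of G:
  S -> B X3 | C T1 | T0 A | b
  A -> T0 T0
  B -> T0 T0
  C -> B S | S X2 | b
  T0 -> a
  T1 -> b
  X2 -> T1 T0
  X3 -> S T0

Fill CYK table bottom-up, restricted to cells inside w[0..2]:
  cell(0,0) a: {T0}  orig:{}
  cell(1,1) a: {T0}  orig:{}
  cell(2,2) a: {T0}  orig:{}
  cell(0,1) aa: {A,B}
  cell(1,2) aa: {A,B}
  cell(0,2) aaa: {S}

Original NTs in T[0,2] deriving "aaa": ["S"]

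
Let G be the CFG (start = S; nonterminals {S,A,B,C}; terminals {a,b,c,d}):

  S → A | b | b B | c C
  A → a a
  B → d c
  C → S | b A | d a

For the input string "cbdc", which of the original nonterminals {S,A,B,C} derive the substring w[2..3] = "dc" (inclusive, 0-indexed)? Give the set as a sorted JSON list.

CNF form of G:
  S -> T0 T0 | T2 C | T3 B | b
  A -> T0 T0
  B -> T1 T2
  C -> T0 T0 | T1 T0 | T2 C | T3 A | T3 B | b
  T0 -> a
  T1 -> d
  T2 -> c
  T3 -> b

CYK fill (cells [i..j] with 2 ≤ i ≤ j ≤ 3 only):
  [2..2]={T1}  "d"  orig:{}
  [3..3]={T2}  "c"  orig:{}
  [2..3]={B}  "dc"

Original NTs in T[2,3] deriving "dc": ["B"]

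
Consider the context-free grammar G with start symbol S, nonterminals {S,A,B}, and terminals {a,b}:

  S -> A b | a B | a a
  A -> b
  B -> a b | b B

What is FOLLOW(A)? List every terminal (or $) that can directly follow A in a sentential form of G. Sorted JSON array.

FIRST iteration:
iter 1:
  A via A→b: +{b}
  B via B→a b: +{a}
  B via B→b B: +{b}
  S via S→A b: +{b}
  S via S→a B: +{a}
  S: {a,b}  A: {b}  B: {a,b}
iter 2: (stable)
  S: {a,b}  A: {b}  B: {a,b}

FOLLOW iteration:
initialize: $ ∈ FOLLOW(S)
iter 1:
  S→A b: FOLLOW(A) ⊇ FIRST(b) = {b}; new: +{b}
  S→a B: FOLLOW(B) ⊇ FOLLOW(S) ⊇ {$}; new: +{$}
  FOLLOW[S]={$}  FOLLOW[A]={b}  FOLLOW[B]={$}
iter 2: — fixpoint
  FOLLOW[S]={$}  FOLLOW[A]={b}  FOLLOW[B]={$}

FOLLOW(A) = ["b"]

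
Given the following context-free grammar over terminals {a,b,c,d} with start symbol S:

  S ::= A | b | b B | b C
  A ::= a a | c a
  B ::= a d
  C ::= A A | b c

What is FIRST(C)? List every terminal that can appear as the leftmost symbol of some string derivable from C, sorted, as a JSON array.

FIRST sets, iterate to fixpoint:
pass 1:
  A via A→a a: +{a}
  A via A→c a: +{c}
  B via B→a d: +{a}
  C via C→A A: +{a,c}
  C via C→b c: +{b}
  S via S→A: +{a,c}
  S via S→b: +{b}
  FIRST[S]={a,b,c}  FIRST[A]={a,c}  FIRST[B]={a}  FIRST[C]={a,b,c}
pass 2: (stable)
  FIRST[S]={a,b,c}  FIRST[A]={a,c}  FIRST[B]={a}  FIRST[C]={a,b,c}

FIRST(C) = ["a", "b", "c"]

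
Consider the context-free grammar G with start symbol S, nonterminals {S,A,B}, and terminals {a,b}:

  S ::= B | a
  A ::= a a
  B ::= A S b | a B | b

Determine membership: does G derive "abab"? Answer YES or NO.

CNF form of G:
  S -> A X3 | T0 B | a | b
  A -> T0 T0
  B -> A X2 | T0 B | b
  T0 -> a
  T1 -> b
  X2 -> S T1
  X3 -> S T1

CYK fill:
  [0..0]={S,T0}  "a"  orig:{S}
  [1..1]={B,S,T1}  "b"  orig:{B,S}
  [2..2]={S,T0}  "a"  orig:{S}
  [3..3]={B,S,T1}  "b"  orig:{B,S}
  [0..1]={B,S,X2,X3}  "ab"  orig:{B,S}
  [1..2]=∅  "ba"
  [2..3]={B,S,X2,X3}  "ab"  orig:{B,S}
  [0..2]=∅  "aba"
  [1..3]=∅  "bab"
  [0..3]=∅  "abab"

S ∉ T[0,3] ⇒ NO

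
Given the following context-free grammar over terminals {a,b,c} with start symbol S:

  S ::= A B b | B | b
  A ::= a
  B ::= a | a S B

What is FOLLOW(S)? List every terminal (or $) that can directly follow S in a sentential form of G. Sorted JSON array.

FIRST sets, iterate to fixpoint:
pass 1:
  A via A→a: +{a}
  B via B→a: +{a}
  S via S→A B b: +{a}
  S via S→b: +{b}
  FIRST(S)={a,b}  FIRST(A)={a}  FIRST(B)={a}
pass 2: (stable)
  FIRST(S)={a,b}  FIRST(A)={a}  FIRST(B)={a}

FOLLOW iteration:
initialize: $ ∈ FOLLOW(S)
iter 1:
  B→a S B: FOLLOW(S) ⊇ FIRST(B) = {a}; new: +{a}
  S→A B b: FOLLOW(A) ⊇ FIRST(B) = {a}; new: +{a}
  S→A B b: FOLLOW(B) ⊇ FIRST(b) = {b}; new: +{b}
  S→B: FOLLOW(B) ⊇ FOLLOW(S) ⊇ {$,a}; new: +{$,a}
  FOLLOW[S]={$,a}  FOLLOW[A]={a}  FOLLOW[B]={$,a,b}
iter 2: (no change)
  FOLLOW[S]={$,a}  FOLLOW[A]={a}  FOLLOW[B]={$,a,b}

FOLLOW(S) = ["$", "a"]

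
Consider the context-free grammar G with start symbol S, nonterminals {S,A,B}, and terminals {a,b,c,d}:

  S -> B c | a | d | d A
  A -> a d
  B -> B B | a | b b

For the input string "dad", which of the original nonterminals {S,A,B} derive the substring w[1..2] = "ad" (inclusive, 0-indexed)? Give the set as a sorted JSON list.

Convert to CNF:
  S -> B T3 | T1 A | a | d
  A -> T0 T1
  B -> B B | T2 T2 | a
  T0 -> a
  T1 -> d
  T2 -> b
  T3 -> c

CYK table (by increasing span) — only the sub-triangle for w[1..2]:
  cell(1,1) a: {B,S,T0}  orig:{B,S}
  cell(2,2) d: {S,T1}  orig:{S}
  cell(1,2) ad: {A}

Original NTs in T[1,2] deriving "ad": ["A"]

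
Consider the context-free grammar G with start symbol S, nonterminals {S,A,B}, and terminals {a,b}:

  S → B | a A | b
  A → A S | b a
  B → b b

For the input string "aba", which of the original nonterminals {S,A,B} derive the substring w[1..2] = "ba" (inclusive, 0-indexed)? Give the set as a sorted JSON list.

CNF form of G:
  S -> T0 T0 | T1 A | b
  A -> A S | T0 T1
  B -> T0 T0
  T0 -> b
  T1 -> a

Fill CYK table bottom-up — only the sub-triangle for w[1..2]:
  T[1,1] 'b' = {S,T0}  orig:{S}
  T[2,2] 'a' = {T1}  orig:{}
  T[1,2] 'ba' = {A}

Original NTs in T[1,2] deriving "ba": ["A"]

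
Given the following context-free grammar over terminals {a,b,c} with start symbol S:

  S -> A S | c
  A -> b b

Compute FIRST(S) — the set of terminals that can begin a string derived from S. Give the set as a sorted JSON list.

FIRST iteration:
round 1:
  A via A→b b: +{b}
  S via S→A S: +{b}
  S via S→c: +{c}
  FIRST[S]={b,c}  FIRST[A]={b}
round 2: done
  FIRST[S]={b,c}  FIRST[A]={b}

FIRST(S) = ["b", "c"]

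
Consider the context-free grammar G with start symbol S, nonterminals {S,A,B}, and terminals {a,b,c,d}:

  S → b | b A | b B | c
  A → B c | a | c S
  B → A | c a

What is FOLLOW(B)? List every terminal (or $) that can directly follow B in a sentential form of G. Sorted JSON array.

Compute FIRST by fixpoint:
pass 1:
  A via A→a: +{a}
  A via A→c S: +{c}
  B via B→A: +{a,c}
  S via S→b: +{b}
  S via S→c: +{c}
  S: {b,c}  A: {a,c}  B: {a,c}
pass 2: (no change)
  S: {b,c}  A: {a,c}  B: {a,c}

FOLLOW sets:
initialize: $ ∈ FOLLOW(S)
round 1:
  A→B c: FOLLOW(B) ⊇ FIRST(c) = {c}; new: +{c}
  B→A: FOLLOW(A) ⊇ FOLLOW(B) ⊇ {c}; new: +{c}
  S→b A: FOLLOW(A) ⊇ FOLLOW(S) ⊇ {$}; new: +{$}
  S→b B: FOLLOW(B) ⊇ FOLLOW(S) ⊇ {$}; new: +{$}
  FOLLOW(S)={$}  FOLLOW(A)={$,c}  FOLLOW(B)={$,c}
round 2:
  A→c S: FOLLOW(S) ⊇ FOLLOW(A) ⊇ {$,c}; new: +{c}
  FOLLOW(S)={$,c}  FOLLOW(A)={$,c}  FOLLOW(B)={$,c}
round 3: done
  FOLLOW(S)={$,c}  FOLLOW(A)={$,c}  FOLLOW(B)={$,c}

FOLLOW(B) = ["$", "c"]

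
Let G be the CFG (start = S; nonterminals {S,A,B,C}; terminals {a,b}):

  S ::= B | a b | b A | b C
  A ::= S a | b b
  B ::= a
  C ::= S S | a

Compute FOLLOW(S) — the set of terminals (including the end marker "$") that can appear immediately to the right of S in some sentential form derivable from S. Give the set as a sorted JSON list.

Compute FIRST by fixpoint:
iter 1:
  A via A→b b: +{b}
  B via B→a: +{a}
  C via C→a: +{a}
  S via S→B: +{a}
  S via S→b A: +{b}
  S: {a,b}  A: {b}  B: {a}  C: {a}
iter 2:
  A via A→S a: +{a}
  C via C→S S: +{b}
  S: {a,b}  A: {a,b}  B: {a}  C: {a,b}
iter 3: (stable)
  S: {a,b}  A: {a,b}  B: {a}  C: {a,b}

FOLLOW iteration:
FOLLOW(S) := {$}
[1]
  A→S a: FOLLOW(S) ⊇ FIRST(a) = {a}; new: +{a}
  C→S S: FOLLOW(S) ⊇ FIRST(S) = {a,b}; new: +{b}
  S→B: FOLLOW(B) ⊇ FOLLOW(S) ⊇ {$,a,b}; new: +{$,a,b}
  S→b A: FOLLOW(A) ⊇ FOLLOW(S) ⊇ {$,a,b}; new: +{$,a,b}
  S→b C: FOLLOW(C) ⊇ FOLLOW(S) ⊇ {$,a,b}; new: +{$,a,b}
  S: {$,a,b}  A: {$,a,b}  B: {$,a,b}  C: {$,a,b}
[2] — fixpoint
  S: {$,a,b}  A: {$,a,b}  B: {$,a,b}  C: {$,a,b}

FOLLOW(S) = ["$", "a", "b"]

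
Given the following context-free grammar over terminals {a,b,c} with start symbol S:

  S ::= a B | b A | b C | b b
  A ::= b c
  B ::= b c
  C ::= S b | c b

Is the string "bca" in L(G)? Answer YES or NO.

Convert to CNF:
  S -> T0 A | T0 C | T0 T0 | T2 B
  A -> T0 T1
  B -> T0 T1
  C -> S T0 | T1 T0
  T0 -> b
  T1 -> c
  T2 -> a

CYK fill:
  T[0,0] 'b' = {T0}  orig:{}
  T[1,1] 'c' = {T1}  orig:{}
  T[2,2] 'a' = {T2}  orig:{}
  T[0,1] 'bc' = {A,B}
  T[1,2] 'ca' = ∅
  T[0,2] 'bca' = ∅

S ∉ T[0,2] ⇒ NO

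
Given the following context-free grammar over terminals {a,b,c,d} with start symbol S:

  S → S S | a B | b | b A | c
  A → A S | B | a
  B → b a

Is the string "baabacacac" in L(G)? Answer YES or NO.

Convert to CNF:
  S -> S S | T0 A | T1 B | b | c
  A -> A S | T0 T1 | a
  B -> T0 T1
  T0 -> b
  T1 -> a

CYK fill:
  cell(0,0) b: {S,T0}  orig:{S}
  cell(1,1) a: {A,T1}  orig:{A}
  cell(2,2) a: {A,T1}  orig:{A}
  cell(3,3) b: {S,T0}  orig:{S}
  cell(4,4) a: {A,T1}  orig:{A}
  cell(5,5) c: {S}
  cell(6,6) a: {A,T1}  orig:{A}
  cell(7,7) c: {S}
  cell(8,8) a: {A,T1}  orig:{A}
  cell(9,9) c: {S}
  cell(0,1) ba: {A,B,S}
  cell(1,2) aa: ∅
  cell(2,3) ab: {A}
  cell(3,4) ba: {A,B,S}
  cell(4,5) ac: {A}
  cell(5,6) ca: ∅
  cell(6,7) ac: {A}
  cell(7,8) ca: ∅
  cell(8,9) ac: {A}
  cell(0,2) baa: ∅
  cell(1,3) aab: ∅
  cell(2,4) aba: {A,S}
  cell(3,5) bac: {A,S}
  cell(4,6) aca: ∅
  cell(5,7) cac: ∅
  cell(6,8) aca: ∅
  cell(7,9) cac: ∅
  cell(0,3) baab: ∅
  cell(1,4) aaba: {A}
  cell(2,5) abac: {A,S}
  cell(3,6) baca: ∅
  cell(4,7) acac: ∅
  cell(5,8) caca: ∅
  cell(6,9) acac: ∅
  cell(0,4) baaba: {A,S}
  cell(1,5) aabac: {A}
  cell(2,6) abaca: ∅
  cell(3,7) bacac: ∅
  cell(4,8) acaca: ∅
  cell(5,9) cacac: ∅
  cell(0,5) baabac: {A,S}
  cell(1,6) aabaca: ∅
  cell(2,7) abacac: ∅
  cell(3,8) bacaca: ∅
  cell(4,9) acacac: ∅
  cell(0,6) baabaca: ∅
  cell(1,7) aabacac: ∅
  cell(2,8) abacaca: ∅
  cell(3,9) bacacac: ∅
  cell(0,7) baabacac: ∅
  cell(1,8) aabacaca: ∅
  cell(2,9) abacacac: ∅
  cell(0,8) baabacaca: ∅
  cell(1,9) aabacacac: ∅
  cell(0,9) baabacacac: ∅

S ∉ T[0,9] ⇒ NO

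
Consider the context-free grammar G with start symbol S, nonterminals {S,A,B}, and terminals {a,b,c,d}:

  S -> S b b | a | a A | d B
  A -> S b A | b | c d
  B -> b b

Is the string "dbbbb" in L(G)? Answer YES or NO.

Convert to CNF:
  S -> S X5 | T2 B | T3 A | a
  A -> S X4 | T1 T2 | b
  B -> T0 T0
  T0 -> b
  T1 -> c
  T2 -> d
  T3 -> a
  X4 -> T0 A
  X5 -> T0 T0

CYK fill:
  [0..0]={T2}  "d"  orig:{}
  [1..1]={A,T0}  "b"  orig:{A}
  [2..2]={A,T0}  "b"  orig:{A}
  [3..3]={A,T0}  "b"  orig:{A}
  [4..4]={A,T0}  "b"  orig:{A}
  [0..1]=∅  "db"
  [1..2]={B,X4,X5}  "bb"  orig:{B}
  [2..3]={B,X4,X5}  "bb"  orig:{B}
  [3..4]={B,X4,X5}  "bb"  orig:{B}
  [0..2]={S}  "dbb"
  [1..3]=∅  "bbb"
  [2..4]=∅  "bbb"
  [0..3]=∅  "dbbb"
  [1..4]=∅  "bbbb"
  [0..4]={A,S}  "dbbbb"

S ∈ T[0,4] ⇒ YES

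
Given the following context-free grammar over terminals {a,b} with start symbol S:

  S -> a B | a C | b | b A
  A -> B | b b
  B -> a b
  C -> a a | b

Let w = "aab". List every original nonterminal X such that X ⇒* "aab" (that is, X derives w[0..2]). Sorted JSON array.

CNF form of G:
  S -> T0 B | T0 C | T1 A | b
  A -> T0 T1 | T1 T1
  B -> T0 T1
  C -> T0 T0 | b
  T0 -> a
  T1 -> b

CYK table (by increasing span), restricted to cells inside w[0..2]:
  [0..0]={T0}  "a"  orig:{}
  [1..1]={T0}  "a"  orig:{}
  [2..2]={C,S,T1}  "b"  orig:{C,S}
  [0..1]={C}  "aa"
  [1..2]={A,B,S}  "ab"
  [0..2]={S}  "aab"

Original NTs in T[0,2] deriving "aab": ["S"]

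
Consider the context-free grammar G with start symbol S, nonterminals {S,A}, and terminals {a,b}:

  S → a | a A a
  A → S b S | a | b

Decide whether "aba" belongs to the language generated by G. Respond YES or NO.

CNF form of G:
  S -> T1 X3 | a
  A -> S X2 | a | b
  T0 -> b
  T1 -> a
  X2 -> T0 S
  X3 -> A T1

Fill CYK table bottom-up:
  T[0,0] 'a' = {A,S,T1}  orig:{A,S}
  T[1,1] 'b' = {A,T0}  orig:{A}
  T[2,2] 'a' = {A,S,T1}  orig:{A,S}
  T[0,1] 'ab' = ∅
  T[1,2] 'ba' = {X2,X3}  orig:{}
  T[0,2] 'aba' = {A,S}

S ∈ T[0,2] ⇒ YES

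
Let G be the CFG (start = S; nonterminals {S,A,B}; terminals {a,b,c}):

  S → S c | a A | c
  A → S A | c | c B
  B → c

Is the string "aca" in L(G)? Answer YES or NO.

CNF form of G:
  S -> S T0 | T1 A | c
  A -> S A | T0 B | c
  B -> c
  T0 -> c
  T1 -> a

Fill CYK table bottom-up:
  cell(0,0) a: {T1}  orig:{}
  cell(1,1) c: {A,B,S,T0}  orig:{A,B,S}
  cell(2,2) a: {T1}  orig:{}
  cell(0,1) ac: {S}
  cell(1,2) ca: ∅
  cell(0,2) aca: ∅

S ∉ T[0,2] ⇒ NO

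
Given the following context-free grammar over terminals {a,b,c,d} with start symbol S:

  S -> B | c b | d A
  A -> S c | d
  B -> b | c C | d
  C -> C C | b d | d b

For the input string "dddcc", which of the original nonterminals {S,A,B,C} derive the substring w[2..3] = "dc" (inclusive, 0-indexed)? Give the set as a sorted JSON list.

CNF form of G:
  S -> T0 C | T0 T1 | T2 A | b | d
  A -> S T0 | d
  B -> T0 C | b | d
  C -> C C | T1 T2 | T2 T1
  T0 -> c
  T1 -> b
  T2 -> d

Fill CYK table bottom-up, restricted to cells inside w[2..3]:
  [2..2]={A,B,S,T2}  "d"  orig:{A,B,S}
  [3..3]={T0}  "c"  orig:{}
  [2..3]={A}  "dc"

Original NTs in T[2,3] deriving "dc": ["A"]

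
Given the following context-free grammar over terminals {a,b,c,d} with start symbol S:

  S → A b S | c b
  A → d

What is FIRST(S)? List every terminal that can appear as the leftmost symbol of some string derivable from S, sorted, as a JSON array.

Compute FIRST by fixpoint:
round 1:
  A via A→d: +{d}
  S via S→A b S: +{d}
  S via S→c b: +{c}
  S: {c,d}  A: {d}
round 2: (stable)
  S: {c,d}  A: {d}

FIRST(S) = ["c", "d"]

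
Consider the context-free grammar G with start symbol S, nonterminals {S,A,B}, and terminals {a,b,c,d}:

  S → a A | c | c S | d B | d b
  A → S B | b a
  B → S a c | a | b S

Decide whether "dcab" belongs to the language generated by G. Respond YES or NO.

CNF form of G:
  S -> T1 A | T2 S | T3 B | T3 T0 | c
  A -> S B | T0 T1
  B -> S X4 | T0 S | a
  T0 -> b
  T1 -> a
  T2 -> c
  T3 -> d
  X4 -> T1 T2

CYK table (by increasing span):
  [0..0]={T3}  "d"  orig:{}
  [1..1]={S,T2}  "c"  orig:{S}
  [2..2]={B,T1}  "a"  orig:{B}
  [3..3]={T0}  "b"  orig:{}
  [0..1]=∅  "dc"
  [1..2]={A}  "ca"
  [2..3]=∅  "ab"
  [0..2]=∅  "dca"
  [1..3]=∅  "cab"
  [0..3]=∅  "dcab"

S ∉ T[0,3] ⇒ NO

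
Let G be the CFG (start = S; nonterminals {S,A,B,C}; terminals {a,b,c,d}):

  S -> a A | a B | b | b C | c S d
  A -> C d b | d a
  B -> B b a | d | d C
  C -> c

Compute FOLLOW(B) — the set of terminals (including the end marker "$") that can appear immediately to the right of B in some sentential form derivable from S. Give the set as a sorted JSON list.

Compute FIRST by fixpoint:
[1]
  A via A→d a: +{d}
  B via B→d: +{d}
  C via C→c: +{c}
  S via S→a A: +{a}
  S via S→b: +{b}
  S via S→c S d: +{c}
  FIRST[S]={a,b,c}  FIRST[A]={d}  FIRST[B]={d}  FIRST[C]={c}
[2]
  A via A→C d b: +{c}
  FIRST[S]={a,b,c}  FIRST[A]={c,d}  FIRST[B]={d}  FIRST[C]={c}
[3] done
  FIRST[S]={a,b,c}  FIRST[A]={c,d}  FIRST[B]={d}  FIRST[C]={c}

FOLLOW iteration:
FOLLOW(S) := {$}
pass 1:
  A→C d b: FOLLOW(C) ⊇ FIRST(d) = {d}; new: +{d}
  B→B b a: FOLLOW(B) ⊇ FIRST(b) = {b}; new: +{b}
  B→d C: FOLLOW(C) ⊇ FOLLOW(B) ⊇ {b}; new: +{b}
  S→a A: FOLLOW(A) ⊇ FOLLOW(S) ⊇ {$}; new: +{$}
  S→a B: FOLLOW(B) ⊇ FOLLOW(S) ⊇ {$}; new: +{$}
  S→b C: FOLLOW(C) ⊇ FOLLOW(S) ⊇ {$}; new: +{$}
  S→c S d: FOLLOW(S) ⊇ FIRST(d) = {d}; new: +{d}
  FOLLOW(S)={$,d}  FOLLOW(A)={$}  FOLLOW(B)={$,b}  FOLLOW(C)={$,b,d}
pass 2:
  S→a A: FOLLOW(A) ⊇ FOLLOW(S) ⊇ {$,d}; new: +{d}
  S→a B: FOLLOW(B) ⊇ FOLLOW(S) ⊇ {$,d}; new: +{d}
  FOLLOW(S)={$,d}  FOLLOW(A)={$,d}  FOLLOW(B)={$,b,d}  FOLLOW(C)={$,b,d}
pass 3: (no change)
  FOLLOW(S)={$,d}  FOLLOW(A)={$,d}  FOLLOW(B)={$,b,d}  FOLLOW(C)={$,b,d}

FOLLOW(B) = ["$", "b", "d"]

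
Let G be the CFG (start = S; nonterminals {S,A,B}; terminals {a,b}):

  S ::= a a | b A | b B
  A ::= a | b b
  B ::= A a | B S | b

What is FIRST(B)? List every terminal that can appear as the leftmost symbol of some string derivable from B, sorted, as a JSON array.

Compute FIRST by fixpoint:
iter 1:
  A via A→a: +{a}
  A via A→b b: +{b}
  B via B→A a: +{a,b}
  S via S→a a: +{a}
  S via S→b A: +{b}
  S: {a,b}  A: {a,b}  B: {a,b}
iter 2: (stable)
  S: {a,b}  A: {a,b}  B: {a,b}

FIRST(B) = ["a", "b"]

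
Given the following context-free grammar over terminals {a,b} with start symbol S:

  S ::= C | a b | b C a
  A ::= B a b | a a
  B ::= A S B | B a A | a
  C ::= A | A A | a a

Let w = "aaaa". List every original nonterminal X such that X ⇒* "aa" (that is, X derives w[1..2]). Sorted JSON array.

CNF form of G:
  S -> A A | B X6 | T0 T0 | T0 T1 | T1 X7
  A -> B X2 | T0 T0
  B -> A X3 | B X4 | a
  C -> A A | B X5 | T0 T0
  T0 -> a
  T1 -> b
  X2 -> T0 T1
  X3 -> S B
  X4 -> T0 A
  X5 -> T0 T1
  X6 -> T0 T1
  X7 -> C T0

CYK table (by increasing span) — only the sub-triangle for w[1..2]:
  [1..1]={B,T0}  "a"  orig:{B}
  [2..2]={B,T0}  "a"  orig:{B}
  [1..2]={A,C,S}  "aa"

Original NTs in T[1,2] deriving "aa": ["A", "C", "S"]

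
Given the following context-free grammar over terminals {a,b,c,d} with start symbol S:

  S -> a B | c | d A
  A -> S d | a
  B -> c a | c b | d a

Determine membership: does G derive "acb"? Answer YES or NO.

Convert to CNF:
  S -> T0 A | T2 B | c
  A -> S T0 | a
  B -> T0 T2 | T1 T2 | T1 T3
  T0 -> d
  T1 -> c
  T2 -> a
  T3 -> b

CYK fill:
  [0..0]={A,T2}  "a"  orig:{A}
  [1..1]={S,T1}  "c"  orig:{S}
  [2..2]={T3}  "b"  orig:{}
  [0..1]=∅  "ac"
  [1..2]={B}  "cb"
  [0..2]={S}  "acb"

S ∈ T[0,2] ⇒ YES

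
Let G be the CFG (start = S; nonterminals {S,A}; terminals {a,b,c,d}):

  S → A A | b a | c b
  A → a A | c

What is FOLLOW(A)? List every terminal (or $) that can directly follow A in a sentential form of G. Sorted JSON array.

FIRST sets, iterate to fixpoint:
[1]
  A via A→a A: +{a}
  A via A→c: +{c}
  S via S→A A: +{a,c}
  S via S→b a: +{b}
  S: {a,b,c}  A: {a,c}
[2] done
  S: {a,b,c}  A: {a,c}

Compute FOLLOW by fixpoint:
seed FOLLOW(S) with $
[1]
  S→A A: FOLLOW(A) ⊇ FIRST(A) = {a,c}; new: +{a,c}
  S→A A: FOLLOW(A) ⊇ FOLLOW(S) ⊇ {$}; new: +{$}
  S: {$}  A: {$,a,c}
[2] done
  S: {$}  A: {$,a,c}

FOLLOW(A) = ["$", "a", "c"]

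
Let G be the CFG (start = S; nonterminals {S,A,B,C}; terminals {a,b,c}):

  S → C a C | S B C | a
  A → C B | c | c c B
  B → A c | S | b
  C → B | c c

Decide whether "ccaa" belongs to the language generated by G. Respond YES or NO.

CNF form of G:
  S -> C X7 | S X8 | a
  A -> C B | T0 X2 | c
  B -> A T0 | C X3 | S X4 | a | b
  C -> A T0 | C X5 | S X6 | T0 T0 | a | b
  T0 -> c
  T1 -> a
  X2 -> T0 B
  X3 -> T1 C
  X4 -> B C
  X5 -> T1 C
  X6 -> B C
  X7 -> T1 C
  X8 -> B C

Fill CYK table bottom-up:
  T[0,0] 'c' = {A,T0}  orig:{A}
  T[1,1] 'c' = {A,T0}  orig:{A}
  T[2,2] 'a' = {B,C,S,T1}  orig:{B,C,S}
  T[3,3] 'a' = {B,C,S,T1}  orig:{B,C,S}
  T[0,1] 'cc' = {B,C}
  T[1,2] 'ca' = {X2}  orig:{}
  T[2,3] 'aa' = {A,X3,X4,X5,X6,X7,X8}  orig:{A}
  T[0,2] 'cca' = {A,X4,X6,X8}  orig:{A}
  T[1,3] 'caa' = ∅
  T[0,3] 'ccaa' = {B,C,S}

S ∈ T[0,3] ⇒ YES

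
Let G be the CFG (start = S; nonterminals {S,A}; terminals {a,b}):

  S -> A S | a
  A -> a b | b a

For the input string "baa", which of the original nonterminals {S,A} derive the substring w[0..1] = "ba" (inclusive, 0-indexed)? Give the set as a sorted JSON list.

Convert to CNF:
  S -> A S | a
  A -> T0 T1 | T1 T0
  T0 -> a
  T1 -> b

Fill CYK table bottom-up, restricted to cells inside w[0..1]:
  T[0,0] 'b' = {T1}  orig:{}
  T[1,1] 'a' = {S,T0}  orig:{S}
  T[0,1] 'ba' = {A}

Original NTs in T[0,1] deriving "ba": ["A"]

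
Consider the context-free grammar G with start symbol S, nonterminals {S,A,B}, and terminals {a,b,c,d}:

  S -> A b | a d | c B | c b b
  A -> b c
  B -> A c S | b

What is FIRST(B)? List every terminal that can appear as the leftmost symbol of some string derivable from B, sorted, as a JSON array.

FIRST sets, iterate to fixpoint:
iter 1:
  A via A→b c: +{b}
  B via B→A c S: +{b}
  S via S→A b: +{b}
  S via S→a d: +{a}
  S via S→c B: +{c}
  FIRST[S]={a,b,c}  FIRST[A]={b}  FIRST[B]={b}
iter 2: done
  FIRST[S]={a,b,c}  FIRST[A]={b}  FIRST[B]={b}

FIRST(B) = ["b"]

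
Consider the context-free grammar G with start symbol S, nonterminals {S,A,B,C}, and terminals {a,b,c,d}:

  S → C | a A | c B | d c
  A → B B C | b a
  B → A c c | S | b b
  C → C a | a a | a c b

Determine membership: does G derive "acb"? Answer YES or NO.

CNF form of G:
  S -> C T1 | T1 A | T1 T1 | T1 X8 | T2 B | T3 T2
  A -> B X4 | T0 T1
  B -> A X5 | C T1 | T0 T0 | T1 A | T1 T1 | T1 X6 | T2 B | T3 T2
  C -> C T1 | T1 T1 | T1 X7
  T0 -> b
  T1 -> a
  T2 -> c
  T3 -> d
  X4 -> B C
  X5 -> T2 T2
  X6 -> T2 T0
  X7 -> T2 T0
  X8 -> T2 T0

Fill CYK table bottom-up:
  T[0,0] 'a' = {T1}  orig:{}
  T[1,1] 'c' = {T2}  orig:{}
  T[2,2] 'b' = {T0}  orig:{}
  T[0,1] 'ac' = ∅
  T[1,2] 'cb' = {X6,X7,X8}  orig:{}
  T[0,2] 'acb' = {B,C,S}

S ∈ T[0,2] ⇒ YES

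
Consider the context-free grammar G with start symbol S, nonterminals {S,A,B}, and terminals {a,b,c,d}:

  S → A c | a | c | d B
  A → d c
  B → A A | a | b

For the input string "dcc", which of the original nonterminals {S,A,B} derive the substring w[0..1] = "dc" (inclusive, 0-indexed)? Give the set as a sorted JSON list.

Convert to CNF:
  S -> A T1 | T0 B | a | c
  A -> T0 T1
  B -> A A | a | b
  T0 -> d
  T1 -> c

CYK fill — only the sub-triangle for w[0..1]:
  T[0,0] 'd' = {T0}  orig:{}
  T[1,1] 'c' = {S,T1}  orig:{S}
  T[0,1] 'dc' = {A}

Original NTs in T[0,1] deriving "dc": ["A"]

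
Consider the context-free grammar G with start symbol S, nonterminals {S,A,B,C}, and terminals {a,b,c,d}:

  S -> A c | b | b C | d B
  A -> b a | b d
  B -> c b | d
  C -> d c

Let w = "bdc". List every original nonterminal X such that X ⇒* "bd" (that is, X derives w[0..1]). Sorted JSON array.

CNF form of G:
  S -> A T3 | T0 C | T2 B | b
  A -> T0 T1 | T0 T2
  B -> T3 T0 | d
  C -> T2 T3
  T0 -> b
  T1 -> a
  T2 -> d
  T3 -> c

CYK fill (cells [i..j] with 0 ≤ i ≤ j ≤ 1 only):
  [0..0]={S,T0}  "b"  orig:{S}
  [1..1]={B,T2}  "d"  orig:{B}
  [0..1]={A}  "bd"

Original NTs in T[0,1] deriving "bd": ["A"]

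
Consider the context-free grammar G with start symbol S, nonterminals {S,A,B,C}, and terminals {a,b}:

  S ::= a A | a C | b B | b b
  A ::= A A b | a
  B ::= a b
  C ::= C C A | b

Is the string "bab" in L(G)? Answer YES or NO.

Convert to CNF:
  S -> T0 B | T0 T0 | T1 A | T1 C
  A -> A X2 | a
  B -> T1 T0
  C -> C X3 | b
  T0 -> b
  T1 -> a
  X2 -> A T0
  X3 -> C A

CYK fill:
  T[0,0] 'b' = {C,T0}  orig:{C}
  T[1,1] 'a' = {A,T1}  orig:{A}
  T[2,2] 'b' = {C,T0}  orig:{C}
  T[0,1] 'ba' = {X3}  orig:{}
  T[1,2] 'ab' = {B,S,X2}  orig:{B,S}
  T[0,2] 'bab' = {S}

S ∈ T[0,2] ⇒ YES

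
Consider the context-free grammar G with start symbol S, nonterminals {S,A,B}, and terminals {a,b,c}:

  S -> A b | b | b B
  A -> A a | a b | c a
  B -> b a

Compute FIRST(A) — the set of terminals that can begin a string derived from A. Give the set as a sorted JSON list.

FIRST sets, iterate to fixpoint:
iter 1:
  A via A→a b: +{a}
  A via A→c a: +{c}
  B via B→b a: +{b}
  S via S→A b: +{a,c}
  S via S→b: +{b}
  FIRST(S)={a,b,c}  FIRST(A)={a,c}  FIRST(B)={b}
iter 2: done
  FIRST(S)={a,b,c}  FIRST(A)={a,c}  FIRST(B)={b}

FIRST(A) = ["a", "c"]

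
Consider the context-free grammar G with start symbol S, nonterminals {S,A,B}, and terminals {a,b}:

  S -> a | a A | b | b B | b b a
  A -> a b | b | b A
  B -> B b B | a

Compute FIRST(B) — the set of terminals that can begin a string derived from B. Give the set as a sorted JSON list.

Compute FIRST by fixpoint:
[1]
  A via A→a b: +{a}
  A via A→b: +{b}
  B via B→a: +{a}
  S via S→a: +{a}
  S via S→b: +{b}
  FIRST[S]={a,b}  FIRST[A]={a,b}  FIRST[B]={a}
[2] (stable)
  FIRST[S]={a,b}  FIRST[A]={a,b}  FIRST[B]={a}

FIRST(B) = ["a"]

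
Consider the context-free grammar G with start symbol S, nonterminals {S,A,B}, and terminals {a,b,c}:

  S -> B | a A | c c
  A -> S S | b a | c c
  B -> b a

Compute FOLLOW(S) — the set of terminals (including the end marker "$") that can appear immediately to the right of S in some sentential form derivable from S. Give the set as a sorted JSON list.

Compute FIRST by fixpoint:
[1]
  A via A→b a: +{b}
  A via A→c c: +{c}
  B via B→b a: +{b}
  S via S→B: +{b}
  S via S→a A: +{a}
  S via S→c c: +{c}
  FIRST(S)={a,b,c}  FIRST(A)={b,c}  FIRST(B)={b}
[2]
  A via A→S S: +{a}
  FIRST(S)={a,b,c}  FIRST(A)={a,b,c}  FIRST(B)={b}
[3] (no change)
  FIRST(S)={a,b,c}  FIRST(A)={a,b,c}  FIRST(B)={b}

FOLLOW sets:
FOLLOW(S) := {$}
iter 1:
  A→S S: FOLLOW(S) ⊇ FIRST(S) = {a,b,c}; new: +{a,b,c}
  S→B: FOLLOW(B) ⊇ FOLLOW(S) ⊇ {$,a,b,c}; new: +{$,a,b,c}
  S→a A: FOLLOW(A) ⊇ FOLLOW(S) ⊇ {$,a,b,c}; new: +{$,a,b,c}
  FOLLOW(S)={$,a,b,c}  FOLLOW(A)={$,a,b,c}  FOLLOW(B)={$,a,b,c}
iter 2: (no change)
  FOLLOW(S)={$,a,b,c}  FOLLOW(A)={$,a,b,c}  FOLLOW(B)={$,a,b,c}

FOLLOW(S) = ["$", "a", "b", "c"]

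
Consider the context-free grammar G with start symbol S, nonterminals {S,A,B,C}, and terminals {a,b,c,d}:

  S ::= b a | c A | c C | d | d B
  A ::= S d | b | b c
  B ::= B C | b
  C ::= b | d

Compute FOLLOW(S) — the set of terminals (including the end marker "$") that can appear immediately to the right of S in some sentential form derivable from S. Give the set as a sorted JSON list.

FIRST sets, iterate to fixpoint:
iter 1:
  A via A→b: +{b}
  B via B→b: +{b}
  C via C→b: +{b}
  C via C→d: +{d}
  S via S→b a: +{b}
  S via S→c A: +{c}
  S via S→d: +{d}
  S: {b,c,d}  A: {b}  B: {b}  C: {b,d}
iter 2:
  A via A→S d: +{c,d}
  S: {b,c,d}  A: {b,c,d}  B: {b}  C: {b,d}
iter 3: done
  S: {b,c,d}  A: {b,c,d}  B: {b}  C: {b,d}

FOLLOW iteration:
initialize: $ ∈ FOLLOW(S)
round 1:
  A→S d: FOLLOW(S) ⊇ FIRST(d) = {d}; new: +{d}
  B→B C: FOLLOW(B) ⊇ FIRST(C) = {b,d}; new: +{b,d}
  B→B C: FOLLOW(C) ⊇ FOLLOW(B) ⊇ {b,d}; new: +{b,d}
  S→c A: FOLLOW(A) ⊇ FOLLOW(S) ⊇ {$,d}; new: +{$,d}
  S→c C: FOLLOW(C) ⊇ FOLLOW(S) ⊇ {$,d}; new: +{$}
  S→d B: FOLLOW(B) ⊇ FOLLOW(S) ⊇ {$,d}; new: +{$}
  FOLLOW(S)={$,d}  FOLLOW(A)={$,d}  FOLLOW(B)={$,b,d}  FOLLOW(C)={$,b,d}
round 2: — fixpoint
  FOLLOW(S)={$,d}  FOLLOW(A)={$,d}  FOLLOW(B)={$,b,d}  FOLLOW(C)={$,b,d}

FOLLOW(S) = ["$", "d"]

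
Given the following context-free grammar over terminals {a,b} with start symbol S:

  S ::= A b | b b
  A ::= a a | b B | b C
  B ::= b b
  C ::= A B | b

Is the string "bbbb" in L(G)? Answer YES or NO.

CNF form of G:
  S -> A T1 | T1 T1
  A -> T0 T0 | T1 B | T1 C
  B -> T1 T1
  C -> A B | b
  T0 -> a
  T1 -> b

CYK table (by increasing span):
  T[0,0] 'b' = {C,T1}  orig:{C}
  T[1,1] 'b' = {C,T1}  orig:{C}
  T[2,2] 'b' = {C,T1}  orig:{C}
  T[3,3] 'b' = {C,T1}  orig:{C}
  T[0,1] 'bb' = {A,B,S}
  T[1,2] 'bb' = {A,B,S}
  T[2,3] 'bb' = {A,B,S}
  T[0,2] 'bbb' = {A,S}
  T[1,3] 'bbb' = {A,S}
  T[0,3] 'bbbb' = {C,S}

S ∈ T[0,3] ⇒ YES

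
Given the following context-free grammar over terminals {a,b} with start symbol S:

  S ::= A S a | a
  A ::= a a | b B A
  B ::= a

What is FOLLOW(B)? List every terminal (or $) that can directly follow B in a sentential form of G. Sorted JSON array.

FIRST sets, iterate to fixpoint:
pass 1:
  A via A→a a: +{a}
  A via A→b B A: +{b}
  B via B→a: +{a}
  S via S→A S a: +{a,b}
  FIRST[S]={a,b}  FIRST[A]={a,b}  FIRST[B]={a}
pass 2: — fixpoint
  FIRST[S]={a,b}  FIRST[A]={a,b}  FIRST[B]={a}

Compute FOLLOW by fixpoint:
seed FOLLOW(S) with $
pass 1:
  A→b B A: FOLLOW(B) ⊇ FIRST(A) = {a,b}; new: +{a,b}
  S→A S a: FOLLOW(A) ⊇ FIRST(S) = {a,b}; new: +{a,b}
  S→A S a: FOLLOW(S) ⊇ FIRST(a) = {a}; new: +{a}
  S: {$,a}  A: {a,b}  B: {a,b}
pass 2: — fixpoint
  S: {$,a}  A: {a,b}  B: {a,b}

FOLLOW(B) = ["a", "b"]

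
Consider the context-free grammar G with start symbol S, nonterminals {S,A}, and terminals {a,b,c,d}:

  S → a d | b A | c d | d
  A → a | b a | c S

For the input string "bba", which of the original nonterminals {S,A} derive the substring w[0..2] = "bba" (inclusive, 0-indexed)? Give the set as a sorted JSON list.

CNF form of G:
  S -> T0 A | T1 T3 | T2 T3 | d
  A -> T0 T1 | T2 S | a
  T0 -> b
  T1 -> a
  T2 -> c
  T3 -> d

CYK fill — only the sub-triangle for w[0..2]:
  cell(0,0) b: {T0}  orig:{}
  cell(1,1) b: {T0}  orig:{}
  cell(2,2) a: {A,T1}  orig:{A}
  cell(0,1) bb: ∅
  cell(1,2) ba: {A,S}
  cell(0,2) bba: {S}

Original NTs in T[0,2] deriving "bba": ["S"]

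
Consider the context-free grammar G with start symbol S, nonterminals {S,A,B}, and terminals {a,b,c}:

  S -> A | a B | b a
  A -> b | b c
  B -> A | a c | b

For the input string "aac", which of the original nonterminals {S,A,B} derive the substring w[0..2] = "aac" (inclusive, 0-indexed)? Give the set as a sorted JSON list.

CNF form of G:
  S -> T0 T1 | T0 T2 | T2 B | b
  A -> T0 T1 | b
  B -> T0 T1 | T2 T1 | b
  T0 -> b
  T1 -> c
  T2 -> a

CYK table (by increasing span) (cells [i..j] with 0 ≤ i ≤ j ≤ 2 only):
  cell(0,0) a: {T2}  orig:{}
  cell(1,1) a: {T2}  orig:{}
  cell(2,2) c: {T1}  orig:{}
  cell(0,1) aa: ∅
  cell(1,2) ac: {B}
  cell(0,2) aac: {S}

Original NTs in T[0,2] deriving "aac": ["S"]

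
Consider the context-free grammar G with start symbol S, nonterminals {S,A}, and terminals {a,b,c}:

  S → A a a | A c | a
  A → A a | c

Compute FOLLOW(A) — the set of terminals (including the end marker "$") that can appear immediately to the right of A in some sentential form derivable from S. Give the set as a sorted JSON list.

Compute FIRST by fixpoint:
[1]
  A via A→c: +{c}
  S via S→A a a: +{c}
  S via S→a: +{a}
  FIRST[S]={a,c}  FIRST[A]={c}
[2] done
  FIRST[S]={a,c}  FIRST[A]={c}

FOLLOW sets:
FOLLOW(S) := {$}
pass 1:
  A→A a: FOLLOW(A) ⊇ FIRST(a) = {a}; new: +{a}
  S→A c: FOLLOW(A) ⊇ FIRST(c) = {c}; new: +{c}
  FOLLOW[S]={$}  FOLLOW[A]={a,c}
pass 2: (no change)
  FOLLOW[S]={$}  FOLLOW[A]={a,c}

FOLLOW(A) = ["a", "c"]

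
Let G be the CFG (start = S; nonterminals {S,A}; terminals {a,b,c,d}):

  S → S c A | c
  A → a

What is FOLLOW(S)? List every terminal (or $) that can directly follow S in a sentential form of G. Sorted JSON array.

FIRST iteration:
pass 1:
  A via A→a: +{a}
  S via S→c: +{c}
  FIRST[S]={c}  FIRST[A]={a}
pass 2: — fixpoint
  FIRST[S]={c}  FIRST[A]={a}

Compute FOLLOW by fixpoint:
seed FOLLOW(S) with $
pass 1:
  S→S c A: FOLLOW(S) ⊇ FIRST(c) = {c}; new: +{c}
  S→S c A: FOLLOW(A) ⊇ FOLLOW(S) ⊇ {$,c}; new: +{$,c}
  FOLLOW(S)={$,c}  FOLLOW(A)={$,c}
pass 2: done
  FOLLOW(S)={$,c}  FOLLOW(A)={$,c}

FOLLOW(S) = ["$", "c"]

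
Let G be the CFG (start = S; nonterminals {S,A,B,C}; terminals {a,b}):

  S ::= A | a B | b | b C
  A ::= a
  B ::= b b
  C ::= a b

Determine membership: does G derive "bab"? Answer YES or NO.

CNF form of G:
  S -> T0 C | T1 B | a | b
  A -> a
  B -> T0 T0
  C -> T1 T0
  T0 -> b
  T1 -> a

Fill CYK table bottom-up:
  T[0,0] 'b' = {S,T0}  orig:{S}
  T[1,1] 'a' = {A,S,T1}  orig:{A,S}
  T[2,2] 'b' = {S,T0}  orig:{S}
  T[0,1] 'ba' = ∅
  T[1,2] 'ab' = {C}
  T[0,2] 'bab' = {S}

S ∈ T[0,2] ⇒ YES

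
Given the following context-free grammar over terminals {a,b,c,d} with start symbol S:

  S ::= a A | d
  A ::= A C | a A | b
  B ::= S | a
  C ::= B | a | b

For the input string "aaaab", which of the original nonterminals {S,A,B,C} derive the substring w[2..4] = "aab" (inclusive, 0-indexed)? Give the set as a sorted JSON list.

CNF form of G:
  S -> T0 A | d
  A -> A C | T0 A | b
  B -> T0 A | a | d
  C -> T0 A | a | b | d
  T0 -> a

CYK table (by increasing span) — only the sub-triangle for w[2..4]:
  cell(2,2) a: {B,C,T0}  orig:{B,C}
  cell(3,3) a: {B,C,T0}  orig:{B,C}
  cell(4,4) b: {A,C}
  cell(2,3) aa: ∅
  cell(3,4) ab: {A,B,C,S}
  cell(2,4) aab: {A,B,C,S}

Original NTs in T[2,4] deriving "aab": ["A", "B", "C", "S"]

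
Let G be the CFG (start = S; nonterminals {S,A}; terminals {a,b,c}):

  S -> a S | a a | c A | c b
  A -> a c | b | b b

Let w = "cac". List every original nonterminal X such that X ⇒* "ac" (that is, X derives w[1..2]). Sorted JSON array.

CNF form of G:
  S -> T0 S | T0 T0 | T1 A | T1 T2
  A -> T0 T1 | T2 T2 | b
  T0 -> a
  T1 -> c
  T2 -> b

CYK fill, restricted to cells inside w[1..2]:
  cell(1,1) a: {T0}  orig:{}
  cell(2,2) c: {T1}  orig:{}
  cell(1,2) ac: {A}

Original NTs in T[1,2] deriving "ac": ["A"]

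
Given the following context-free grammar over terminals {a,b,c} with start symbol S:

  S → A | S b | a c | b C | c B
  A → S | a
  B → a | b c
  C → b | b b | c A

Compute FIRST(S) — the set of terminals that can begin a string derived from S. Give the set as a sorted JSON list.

Compute FIRST by fixpoint:
pass 1:
  A via A→a: +{a}
  B via B→a: +{a}
  B via B→b c: +{b}
  C via C→b: +{b}
  C via C→c A: +{c}
  S via S→A: +{a}
  S via S→b C: +{b}
  S via S→c B: +{c}
  S: {a,b,c}  A: {a}  B: {a,b}  C: {b,c}
pass 2:
  A via A→S: +{b,c}
  S: {a,b,c}  A: {a,b,c}  B: {a,b}  C: {b,c}
pass 3: (no change)
  S: {a,b,c}  A: {a,b,c}  B: {a,b}  C: {b,c}

FIRST(S) = ["a", "b", "c"]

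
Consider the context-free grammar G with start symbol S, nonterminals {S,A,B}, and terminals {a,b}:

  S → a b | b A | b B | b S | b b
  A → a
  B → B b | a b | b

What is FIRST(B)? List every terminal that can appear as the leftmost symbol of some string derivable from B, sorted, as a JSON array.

FIRST sets, iterate to fixpoint:
iter 1:
  A via A→a: +{a}
  B via B→a b: +{a}
  B via B→b: +{b}
  S via S→a b: +{a}
  S via S→b A: +{b}
  FIRST[S]={a,b}  FIRST[A]={a}  FIRST[B]={a,b}
iter 2: (stable)
  FIRST[S]={a,b}  FIRST[A]={a}  FIRST[B]={a,b}

FIRST(B) = ["a", "b"]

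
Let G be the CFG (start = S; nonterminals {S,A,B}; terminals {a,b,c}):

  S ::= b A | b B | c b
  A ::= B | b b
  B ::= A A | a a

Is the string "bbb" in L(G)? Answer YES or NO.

CNF form of G:
  S -> T1 A | T1 B | T2 T1
  A -> A A | T0 T0 | T1 T1
  B -> A A | T0 T0
  T0 -> a
  T1 -> b
  T2 -> c

CYK table (by increasing span):
  T[0,0] 'b' = {T1}  orig:{}
  T[1,1] 'b' = {T1}  orig:{}
  T[2,2] 'b' = {T1}  orig:{}
  T[0,1] 'bb' = {A}
  T[1,2] 'bb' = {A}
  T[0,2] 'bbb' = {S}

S ∈ T[0,2] ⇒ YES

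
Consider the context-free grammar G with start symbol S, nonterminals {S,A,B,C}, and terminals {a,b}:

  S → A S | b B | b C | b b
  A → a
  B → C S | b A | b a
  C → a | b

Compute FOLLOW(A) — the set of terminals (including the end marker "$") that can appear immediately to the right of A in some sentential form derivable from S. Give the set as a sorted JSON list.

FIRST iteration:
pass 1:
  A via A→a: +{a}
  B via B→b A: +{b}
  C via C→a: +{a}
  C via C→b: +{b}
  S via S→A S: +{a}
  S via S→b B: +{b}
  FIRST(S)={a,b}  FIRST(A)={a}  FIRST(B)={b}  FIRST(C)={a,b}
pass 2:
  B via B→C S: +{a}
  FIRST(S)={a,b}  FIRST(A)={a}  FIRST(B)={a,b}  FIRST(C)={a,b}
pass 3: (no change)
  FIRST(S)={a,b}  FIRST(A)={a}  FIRST(B)={a,b}  FIRST(C)={a,b}

FOLLOW iteration:
FOLLOW(S) := {$}
[1]
  B→C S: FOLLOW(C) ⊇ FIRST(S) = {a,b}; new: +{a,b}
  S→A S: FOLLOW(A) ⊇ FIRST(S) = {a,b}; new: +{a,b}
  S→b B: FOLLOW(B) ⊇ FOLLOW(S) ⊇ {$}; new: +{$}
  S→b C: FOLLOW(C) ⊇ FOLLOW(S) ⊇ {$}; new: +{$}
  FOLLOW(S)={$}  FOLLOW(A)={a,b}  FOLLOW(B)={$}  FOLLOW(C)={$,a,b}
[2]
  B→b A: FOLLOW(A) ⊇ FOLLOW(B) ⊇ {$}; new: +{$}
  FOLLOW(S)={$}  FOLLOW(A)={$,a,b}  FOLLOW(B)={$}  FOLLOW(C)={$,a,b}
[3] — fixpoint
  FOLLOW(S)={$}  FOLLOW(A)={$,a,b}  FOLLOW(B)={$}  FOLLOW(C)={$,a,b}

FOLLOW(A) = ["$", "a", "b"]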